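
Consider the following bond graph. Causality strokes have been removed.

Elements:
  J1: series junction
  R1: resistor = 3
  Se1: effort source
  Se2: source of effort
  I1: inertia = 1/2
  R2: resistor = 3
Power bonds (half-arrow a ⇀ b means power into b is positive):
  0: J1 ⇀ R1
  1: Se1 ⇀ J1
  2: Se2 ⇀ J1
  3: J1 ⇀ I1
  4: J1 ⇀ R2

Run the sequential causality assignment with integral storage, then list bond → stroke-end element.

β1 |J1  (Se1 (Se) sets effort on bond)
β2 |J1  (Se2 (Se) sets effort on bond)
β3 |I1  (I1 integral (f out))
β0 |J1  (common-f at J1 fixed by 3)
β4 |J1  (J1: bond 3 brought flow, rest push out)

bond 0 →J1
bond 1 →J1
bond 2 →J1
bond 3 →I1
bond 4 →J1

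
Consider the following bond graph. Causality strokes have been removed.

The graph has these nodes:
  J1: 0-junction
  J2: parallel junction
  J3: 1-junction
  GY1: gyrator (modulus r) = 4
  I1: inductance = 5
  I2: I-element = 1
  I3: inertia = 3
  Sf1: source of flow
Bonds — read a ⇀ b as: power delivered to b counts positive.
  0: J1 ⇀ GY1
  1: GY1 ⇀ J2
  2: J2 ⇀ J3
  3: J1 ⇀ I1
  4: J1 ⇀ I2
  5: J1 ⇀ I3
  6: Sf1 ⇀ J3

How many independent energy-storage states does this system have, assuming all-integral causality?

b6 stroke at Sf1  (source Sf1 imposes f)
b2 stroke at J3  (J3 flow already set via bond 6)
b1 stroke at J2  (J2: last free bond brings effort in)
b0 stroke at J1  (GY1 both-in/both-out from 1)
b3 stroke at I1  (0-jn J1 has e-setter on 0)
b4 stroke at I2  (common-e at J1 fixed by 0)
b5 stroke at I3  (common-e at J1 fixed by 0)

3  (I1, I2, I3 all integral)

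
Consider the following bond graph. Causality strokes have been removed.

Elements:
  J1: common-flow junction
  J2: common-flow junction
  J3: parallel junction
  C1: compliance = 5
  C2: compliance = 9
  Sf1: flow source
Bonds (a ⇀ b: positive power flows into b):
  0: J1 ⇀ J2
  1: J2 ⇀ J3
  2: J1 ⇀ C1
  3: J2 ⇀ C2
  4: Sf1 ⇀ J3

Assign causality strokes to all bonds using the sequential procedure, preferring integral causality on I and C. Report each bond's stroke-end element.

bond 0 stroke→J2
bond 1 stroke→J3
bond 2 stroke→J1
bond 3 stroke→J2
bond 4 stroke→Sf1

β4 stroke at Sf1  (source Sf1 imposes f)
β1 stroke at J3  (closing 0-jn rule on J3)
β0 stroke at J2  (J2: bond 1 brought flow, rest push out)
β3 stroke at J2  (1-jn J2 has f-setter on 1)
β2 stroke at J1  (J1 flow already set via bond 0)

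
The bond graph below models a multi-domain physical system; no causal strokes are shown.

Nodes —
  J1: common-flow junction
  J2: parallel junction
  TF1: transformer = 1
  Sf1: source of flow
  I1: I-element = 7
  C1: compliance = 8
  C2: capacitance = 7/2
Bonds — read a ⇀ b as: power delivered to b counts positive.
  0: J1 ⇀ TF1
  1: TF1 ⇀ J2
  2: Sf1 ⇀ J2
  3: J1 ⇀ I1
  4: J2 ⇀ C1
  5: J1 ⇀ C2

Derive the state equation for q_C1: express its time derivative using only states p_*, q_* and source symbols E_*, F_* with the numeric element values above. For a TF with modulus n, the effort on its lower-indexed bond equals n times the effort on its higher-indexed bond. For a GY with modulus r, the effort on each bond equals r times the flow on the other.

dq_C1/dt = F_Sf1 + p_I1/7

b2 |Sf1  (Sf1 fixes flow; stroke at Sf1)
b3 |I1  (I1 outputs flow p/I1)
b0 |J1  (common-f at J1 fixed by 3)
b5 |J1  (J1 flow already set via bond 3)
b1 |TF1  (TF TF1: opposite of bond 0)
b4 |J2  (J2 needs exactly one e-in)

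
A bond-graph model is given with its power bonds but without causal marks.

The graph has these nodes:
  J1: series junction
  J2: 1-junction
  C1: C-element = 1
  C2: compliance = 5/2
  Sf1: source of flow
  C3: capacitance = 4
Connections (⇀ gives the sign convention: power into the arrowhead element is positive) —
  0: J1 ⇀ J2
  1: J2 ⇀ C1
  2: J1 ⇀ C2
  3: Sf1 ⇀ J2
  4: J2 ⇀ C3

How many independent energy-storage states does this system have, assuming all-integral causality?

b3 stroke at Sf1  (source Sf1 imposes f)
b0 stroke at J2  (J2: bond 3 brought flow, rest push out)
b1 stroke at J2  (J2: bond 3 brought flow, rest push out)
b4 stroke at J2  (common-f at J2 fixed by 3)
b2 stroke at J1  (1-jn J1 has f-setter on 0)

3  (C1, C2, C3 all integral)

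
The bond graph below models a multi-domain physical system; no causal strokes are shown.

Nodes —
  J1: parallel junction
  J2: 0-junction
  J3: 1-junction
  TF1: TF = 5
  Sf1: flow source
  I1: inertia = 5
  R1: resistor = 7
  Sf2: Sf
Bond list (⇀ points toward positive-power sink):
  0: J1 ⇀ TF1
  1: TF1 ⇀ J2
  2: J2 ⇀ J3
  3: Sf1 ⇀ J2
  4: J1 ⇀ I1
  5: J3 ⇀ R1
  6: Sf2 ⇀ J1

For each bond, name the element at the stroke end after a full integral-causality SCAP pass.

#0 stroke at J1
#1 stroke at TF1
#2 stroke at J2
#3 stroke at Sf1
#4 stroke at I1
#5 stroke at J3
#6 stroke at Sf2

#3 stroke at Sf1  (Sf1 (Sf) sets flow on bond)
#6 stroke at Sf2  (source Sf2 imposes f)
#4 stroke at I1  (prefer integral on I1)
#0 stroke at J1  (closing 0-jn rule on J1)
#1 stroke at TF1  (TF TF1: opposite of bond 0)
#2 stroke at J2  (only one effort-in slot at J2)
#5 stroke at J3  (common-f at J3 fixed by 2)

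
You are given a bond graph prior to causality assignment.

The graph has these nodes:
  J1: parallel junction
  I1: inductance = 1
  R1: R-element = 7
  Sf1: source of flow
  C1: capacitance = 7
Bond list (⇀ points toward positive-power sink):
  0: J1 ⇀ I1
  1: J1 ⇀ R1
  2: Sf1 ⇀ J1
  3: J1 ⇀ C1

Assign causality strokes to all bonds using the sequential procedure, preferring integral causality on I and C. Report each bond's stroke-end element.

bond 0 →I1
bond 1 →R1
bond 2 →Sf1
bond 3 →J1

bond 2 stroke at Sf1  (Sf1 (Sf) sets flow on bond)
bond 0 stroke at I1  (I1 outputs flow p/I1)
bond 3 stroke at J1  (prefer integral on C1)
bond 1 stroke at R1  (0-jn J1 has e-setter on 3)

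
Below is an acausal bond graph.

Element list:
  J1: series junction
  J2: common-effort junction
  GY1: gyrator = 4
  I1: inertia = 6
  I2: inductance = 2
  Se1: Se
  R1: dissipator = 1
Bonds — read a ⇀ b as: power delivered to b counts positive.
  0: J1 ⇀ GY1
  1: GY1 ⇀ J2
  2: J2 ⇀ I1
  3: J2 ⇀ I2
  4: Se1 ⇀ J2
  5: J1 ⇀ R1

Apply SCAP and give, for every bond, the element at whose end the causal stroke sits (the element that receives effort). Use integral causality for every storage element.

β0 →GY1
β1 →GY1
β2 →I1
β3 →I2
β4 →J2
β5 →J1

β4 stroke at J2  (Se1: effort source, stroke at far end)
β1 stroke at GY1  (J2: bond 4 brought effort, rest push out)
β2 stroke at I1  (0-jn J2 has e-setter on 4)
β3 stroke at I2  (common-e at J2 fixed by 4)
β0 stroke at GY1  (GY1 both-in/both-out from 1)
β5 stroke at J1  (common-f at J1 fixed by 0)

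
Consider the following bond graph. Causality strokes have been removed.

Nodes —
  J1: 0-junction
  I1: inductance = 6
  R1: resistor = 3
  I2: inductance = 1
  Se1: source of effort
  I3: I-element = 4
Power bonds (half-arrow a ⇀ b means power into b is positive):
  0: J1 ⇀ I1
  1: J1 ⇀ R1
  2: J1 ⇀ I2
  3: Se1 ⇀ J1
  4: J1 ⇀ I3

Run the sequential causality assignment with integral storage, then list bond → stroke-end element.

bond 3 stroke at J1  (Se1 (Se) sets effort on bond)
bond 0 stroke at I1  (J1 effort already set via bond 3)
bond 1 stroke at R1  (common-e at J1 fixed by 3)
bond 2 stroke at I2  (common-e at J1 fixed by 3)
bond 4 stroke at I3  (J1: bond 3 brought effort, rest push out)

b0 →I1
b1 →R1
b2 →I2
b3 →J1
b4 →I3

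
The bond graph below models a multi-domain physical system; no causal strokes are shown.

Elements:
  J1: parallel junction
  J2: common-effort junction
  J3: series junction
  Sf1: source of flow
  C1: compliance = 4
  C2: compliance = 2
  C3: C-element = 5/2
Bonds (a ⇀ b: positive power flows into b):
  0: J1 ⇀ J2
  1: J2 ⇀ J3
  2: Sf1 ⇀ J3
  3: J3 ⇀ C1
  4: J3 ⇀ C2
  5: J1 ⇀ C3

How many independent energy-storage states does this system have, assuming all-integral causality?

3  (C1, C2, C3 all integral)

bond 2 stroke→Sf1  (source Sf1 imposes f)
bond 1 stroke→J3  (J3 flow already set via bond 2)
bond 3 stroke→J3  (common-f at J3 fixed by 2)
bond 4 stroke→J3  (J3: bond 2 brought flow, rest push out)
bond 0 stroke→J2  (J2 needs exactly one e-in)
bond 5 stroke→J1  (J1 needs exactly one e-in)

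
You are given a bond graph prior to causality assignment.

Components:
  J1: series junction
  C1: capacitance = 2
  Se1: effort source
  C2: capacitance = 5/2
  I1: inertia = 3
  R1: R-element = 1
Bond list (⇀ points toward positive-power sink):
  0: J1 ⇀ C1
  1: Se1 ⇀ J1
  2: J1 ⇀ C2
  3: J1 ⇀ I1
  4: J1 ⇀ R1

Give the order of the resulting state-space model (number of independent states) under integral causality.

β1 stroke at J1  (Se1: effort source, stroke at far end)
β0 stroke at J1  (C1 outputs effort q/C1)
β2 stroke at J1  (C2 integral (e out))
β3 stroke at I1  (I1 integral (f out))
β4 stroke at J1  (J1: bond 3 brought flow, rest push out)

3  (C1, C2, I1 all integral)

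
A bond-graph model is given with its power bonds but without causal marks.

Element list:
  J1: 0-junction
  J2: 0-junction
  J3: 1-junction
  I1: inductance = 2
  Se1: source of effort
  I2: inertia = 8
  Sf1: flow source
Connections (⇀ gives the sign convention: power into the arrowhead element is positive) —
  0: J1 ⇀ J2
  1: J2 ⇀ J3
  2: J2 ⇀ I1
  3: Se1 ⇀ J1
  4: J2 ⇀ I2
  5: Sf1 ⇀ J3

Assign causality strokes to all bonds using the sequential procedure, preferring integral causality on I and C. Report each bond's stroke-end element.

b3 stroke at J1  (Se1 (Se) sets effort on bond)
b5 stroke at Sf1  (source Sf1 imposes f)
b0 stroke at J2  (0-jn J1 has e-setter on 3)
b1 stroke at J3  (J2 effort already set via bond 0)
b2 stroke at I1  (J2 effort already set via bond 0)
b4 stroke at I2  (0-jn J2 has e-setter on 0)

β0 stroke→J2
β1 stroke→J3
β2 stroke→I1
β3 stroke→J1
β4 stroke→I2
β5 stroke→Sf1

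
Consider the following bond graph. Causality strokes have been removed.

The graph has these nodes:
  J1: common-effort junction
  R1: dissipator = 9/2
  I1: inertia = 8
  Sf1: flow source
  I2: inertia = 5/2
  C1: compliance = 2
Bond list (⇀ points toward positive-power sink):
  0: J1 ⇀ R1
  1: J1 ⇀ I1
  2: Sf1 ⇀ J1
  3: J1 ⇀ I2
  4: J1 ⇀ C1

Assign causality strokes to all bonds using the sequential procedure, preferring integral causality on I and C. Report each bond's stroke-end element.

b2 stroke→Sf1  (Sf1 (Sf) sets flow on bond)
b1 stroke→I1  (I1 integral (f out))
b3 stroke→I2  (prefer integral on I2)
b4 stroke→J1  (C1: C, integral causality)
b0 stroke→R1  (common-e at J1 fixed by 4)

#0 stroke→R1
#1 stroke→I1
#2 stroke→Sf1
#3 stroke→I2
#4 stroke→J1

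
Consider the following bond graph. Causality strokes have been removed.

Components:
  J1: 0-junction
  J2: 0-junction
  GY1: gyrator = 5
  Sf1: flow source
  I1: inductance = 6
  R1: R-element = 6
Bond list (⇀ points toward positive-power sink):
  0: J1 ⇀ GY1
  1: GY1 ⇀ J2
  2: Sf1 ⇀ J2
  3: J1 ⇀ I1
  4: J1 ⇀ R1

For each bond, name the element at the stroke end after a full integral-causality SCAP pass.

#2 stroke→Sf1  (Sf1: flow source, stroke at near end)
#1 stroke→J2  (J2 needs exactly one e-in)
#0 stroke→J1  (GY1 both-in/both-out from 1)
#3 stroke→I1  (J1: bond 0 brought effort, rest push out)
#4 stroke→R1  (J1 effort already set via bond 0)

β0 |J1
β1 |J2
β2 |Sf1
β3 |I1
β4 |R1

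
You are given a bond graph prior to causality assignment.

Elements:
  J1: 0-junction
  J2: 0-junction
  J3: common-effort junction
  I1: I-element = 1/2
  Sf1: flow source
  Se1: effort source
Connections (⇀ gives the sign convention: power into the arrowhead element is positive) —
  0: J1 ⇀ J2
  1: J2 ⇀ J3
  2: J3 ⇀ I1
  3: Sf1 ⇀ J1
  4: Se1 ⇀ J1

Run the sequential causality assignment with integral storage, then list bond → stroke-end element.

b3 stroke→Sf1  (Sf1: flow source, stroke at near end)
b4 stroke→J1  (Se1 (Se) sets effort on bond)
b0 stroke→J2  (common-e at J1 fixed by 4)
b1 stroke→J3  (common-e at J2 fixed by 0)
b2 stroke→I1  (J3 effort already set via bond 1)

b0 |J2
b1 |J3
b2 |I1
b3 |Sf1
b4 |J1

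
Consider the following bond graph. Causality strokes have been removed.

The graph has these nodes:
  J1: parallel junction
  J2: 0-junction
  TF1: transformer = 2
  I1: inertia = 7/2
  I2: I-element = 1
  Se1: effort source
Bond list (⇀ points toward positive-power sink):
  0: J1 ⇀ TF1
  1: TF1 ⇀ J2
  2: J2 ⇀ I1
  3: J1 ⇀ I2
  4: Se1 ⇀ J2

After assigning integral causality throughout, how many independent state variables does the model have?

b4 |J2  (Se1 (Se) sets effort on bond)
b1 |TF1  (0-jn J2 has e-setter on 4)
b2 |I1  (0-jn J2 has e-setter on 4)
b0 |J1  (TF TF1: opposite of bond 1)
b3 |I2  (J1: bond 0 brought effort, rest push out)

2  (I1, I2 all integral)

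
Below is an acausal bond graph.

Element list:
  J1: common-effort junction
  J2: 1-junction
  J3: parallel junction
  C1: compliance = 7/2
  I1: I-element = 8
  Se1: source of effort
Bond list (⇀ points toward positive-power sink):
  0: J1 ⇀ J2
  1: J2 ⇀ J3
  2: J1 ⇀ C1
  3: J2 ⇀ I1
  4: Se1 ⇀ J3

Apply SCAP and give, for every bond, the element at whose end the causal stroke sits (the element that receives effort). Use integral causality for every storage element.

#4 stroke at J3  (Se1 fixes effort; stroke away)
#1 stroke at J2  (common-e at J3 fixed by 4)
#2 stroke at J1  (C1 integral (e out))
#0 stroke at J2  (J1: bond 2 brought effort, rest push out)
#3 stroke at I1  (only one flow-in slot at J2)

β0 |J2
β1 |J2
β2 |J1
β3 |I1
β4 |J3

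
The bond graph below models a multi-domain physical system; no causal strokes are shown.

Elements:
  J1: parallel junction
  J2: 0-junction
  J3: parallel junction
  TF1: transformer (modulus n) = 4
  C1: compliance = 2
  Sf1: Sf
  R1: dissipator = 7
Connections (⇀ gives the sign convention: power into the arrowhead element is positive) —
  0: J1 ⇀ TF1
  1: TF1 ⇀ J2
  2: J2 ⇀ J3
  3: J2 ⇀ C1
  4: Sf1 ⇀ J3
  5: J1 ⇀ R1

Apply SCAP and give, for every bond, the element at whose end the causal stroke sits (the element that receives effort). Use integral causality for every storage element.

β0 →J1
β1 →TF1
β2 →J3
β3 →J2
β4 →Sf1
β5 →R1

bond 4 stroke→Sf1  (Sf1: flow source, stroke at near end)
bond 2 stroke→J3  (J3 needs exactly one e-in)
bond 3 stroke→J2  (prefer integral on C1)
bond 1 stroke→TF1  (common-e at J2 fixed by 3)
bond 0 stroke→J1  (TF1: transformer flips bond 1)
bond 5 stroke→R1  (0-jn J1 has e-setter on 0)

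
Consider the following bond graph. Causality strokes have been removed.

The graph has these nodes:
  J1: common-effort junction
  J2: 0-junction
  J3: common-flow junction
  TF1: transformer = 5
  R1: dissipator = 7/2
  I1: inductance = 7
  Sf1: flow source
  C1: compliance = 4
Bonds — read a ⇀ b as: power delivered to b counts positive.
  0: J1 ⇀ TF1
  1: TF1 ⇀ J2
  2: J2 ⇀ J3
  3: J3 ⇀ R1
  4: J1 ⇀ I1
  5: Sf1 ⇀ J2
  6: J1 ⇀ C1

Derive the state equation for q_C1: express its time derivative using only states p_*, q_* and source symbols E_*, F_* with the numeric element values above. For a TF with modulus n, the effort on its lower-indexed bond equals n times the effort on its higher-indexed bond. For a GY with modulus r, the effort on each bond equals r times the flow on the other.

#5 stroke at Sf1  (source Sf1 imposes f)
#4 stroke at I1  (I1: I, integral causality)
#6 stroke at J1  (C1 outputs effort q/C1)
#0 stroke at TF1  (J1: bond 6 brought effort, rest push out)
#1 stroke at J2  (TF TF1: opposite of bond 0)
#2 stroke at J3  (common-e at J2 fixed by 1)
#3 stroke at R1  (J3: last free bond brings flow in)

dq_C1/dt = F_Sf1/5 - p_I1/7 - q_C1/350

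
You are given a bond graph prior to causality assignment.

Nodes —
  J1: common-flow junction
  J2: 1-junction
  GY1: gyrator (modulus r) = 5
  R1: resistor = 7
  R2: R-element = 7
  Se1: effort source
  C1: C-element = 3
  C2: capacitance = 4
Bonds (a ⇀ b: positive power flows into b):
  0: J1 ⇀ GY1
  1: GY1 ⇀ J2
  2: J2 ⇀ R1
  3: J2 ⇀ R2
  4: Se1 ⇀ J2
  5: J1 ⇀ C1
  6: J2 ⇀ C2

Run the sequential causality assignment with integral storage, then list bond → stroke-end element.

b0 stroke at GY1
b1 stroke at GY1
b2 stroke at J2
b3 stroke at J2
b4 stroke at J2
b5 stroke at J1
b6 stroke at J2

β4 stroke at J2  (Se1 (Se) sets effort on bond)
β5 stroke at J1  (prefer integral on C1)
β0 stroke at GY1  (only one flow-in slot at J1)
β1 stroke at GY1  (GY1 both-in/both-out from 0)
β2 stroke at J2  (1-jn J2 has f-setter on 1)
β3 stroke at J2  (common-f at J2 fixed by 1)
β6 stroke at J2  (common-f at J2 fixed by 1)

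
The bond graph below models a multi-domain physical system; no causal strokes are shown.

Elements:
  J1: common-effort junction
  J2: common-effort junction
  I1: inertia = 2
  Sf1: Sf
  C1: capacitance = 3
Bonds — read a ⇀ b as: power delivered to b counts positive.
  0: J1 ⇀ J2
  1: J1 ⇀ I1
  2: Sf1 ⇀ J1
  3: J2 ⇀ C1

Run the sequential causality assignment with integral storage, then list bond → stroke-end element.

b0 stroke at J1
b1 stroke at I1
b2 stroke at Sf1
b3 stroke at J2

b2 |Sf1  (Sf1: flow source, stroke at near end)
b1 |I1  (I1: I, integral causality)
b0 |J1  (closing 0-jn rule on J1)
b3 |J2  (closing 0-jn rule on J2)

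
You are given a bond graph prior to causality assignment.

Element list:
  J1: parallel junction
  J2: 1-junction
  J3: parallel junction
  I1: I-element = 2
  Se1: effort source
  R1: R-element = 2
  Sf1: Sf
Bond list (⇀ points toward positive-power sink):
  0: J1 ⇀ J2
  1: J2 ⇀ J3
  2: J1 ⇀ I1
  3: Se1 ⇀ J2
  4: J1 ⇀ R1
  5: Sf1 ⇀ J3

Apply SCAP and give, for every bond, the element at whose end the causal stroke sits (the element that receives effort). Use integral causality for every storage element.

β3 stroke at J2  (Se1: effort source, stroke at far end)
β5 stroke at Sf1  (Sf1 fixes flow; stroke at Sf1)
β1 stroke at J3  (J3: last free bond brings effort in)
β0 stroke at J2  (1-jn J2 has f-setter on 1)
β2 stroke at I1  (prefer integral on I1)
β4 stroke at J1  (only one effort-in slot at J1)

β0 stroke→J2
β1 stroke→J3
β2 stroke→I1
β3 stroke→J2
β4 stroke→J1
β5 stroke→Sf1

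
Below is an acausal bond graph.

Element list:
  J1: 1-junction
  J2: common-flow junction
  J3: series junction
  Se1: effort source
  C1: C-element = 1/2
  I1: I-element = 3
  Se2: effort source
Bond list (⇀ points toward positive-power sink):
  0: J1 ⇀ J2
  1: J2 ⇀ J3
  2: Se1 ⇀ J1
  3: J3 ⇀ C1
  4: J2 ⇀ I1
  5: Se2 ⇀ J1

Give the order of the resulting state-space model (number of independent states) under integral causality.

bond 2 stroke at J1  (Se1 fixes effort; stroke away)
bond 5 stroke at J1  (Se2: effort source, stroke at far end)
bond 0 stroke at J2  (only one flow-in slot at J1)
bond 3 stroke at J3  (C1: C, integral causality)
bond 1 stroke at J2  (J3 needs exactly one f-in)
bond 4 stroke at I1  (J2: last free bond brings flow in)

2  (C1, I1 all integral)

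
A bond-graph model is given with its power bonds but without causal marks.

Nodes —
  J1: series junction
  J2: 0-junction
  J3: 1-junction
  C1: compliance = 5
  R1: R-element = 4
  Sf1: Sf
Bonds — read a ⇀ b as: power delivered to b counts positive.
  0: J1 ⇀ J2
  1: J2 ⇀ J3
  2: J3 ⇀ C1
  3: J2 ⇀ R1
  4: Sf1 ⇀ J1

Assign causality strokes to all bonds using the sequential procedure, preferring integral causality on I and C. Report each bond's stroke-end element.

b0 stroke→J1
b1 stroke→J2
b2 stroke→J3
b3 stroke→R1
b4 stroke→Sf1

b4 stroke at Sf1  (Sf1: flow source, stroke at near end)
b0 stroke at J1  (common-f at J1 fixed by 4)
b2 stroke at J3  (C1 integral (e out))
b1 stroke at J2  (J3 needs exactly one f-in)
b3 stroke at R1  (J2: bond 1 brought effort, rest push out)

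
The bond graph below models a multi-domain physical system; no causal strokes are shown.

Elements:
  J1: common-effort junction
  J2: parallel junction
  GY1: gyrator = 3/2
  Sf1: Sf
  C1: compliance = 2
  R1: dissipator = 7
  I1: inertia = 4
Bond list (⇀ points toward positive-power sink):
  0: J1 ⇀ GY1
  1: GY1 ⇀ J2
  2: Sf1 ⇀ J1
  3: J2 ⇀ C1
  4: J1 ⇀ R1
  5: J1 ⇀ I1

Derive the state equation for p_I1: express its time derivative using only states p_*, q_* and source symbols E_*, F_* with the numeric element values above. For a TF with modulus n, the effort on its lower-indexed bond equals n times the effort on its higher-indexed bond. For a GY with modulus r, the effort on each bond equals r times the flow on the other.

#2 |Sf1  (Sf1 fixes flow; stroke at Sf1)
#3 |J2  (C1 integral (e out))
#1 |GY1  (common-e at J2 fixed by 3)
#0 |GY1  (through GY1, causality inverts; strokes same side of GY1)
#5 |I1  (I1 integral (f out))
#4 |J1  (closing 0-jn rule on J1)

dp_I1/dt = 7*F_Sf1 - 7*p_I1/4 - 7*q_C1/3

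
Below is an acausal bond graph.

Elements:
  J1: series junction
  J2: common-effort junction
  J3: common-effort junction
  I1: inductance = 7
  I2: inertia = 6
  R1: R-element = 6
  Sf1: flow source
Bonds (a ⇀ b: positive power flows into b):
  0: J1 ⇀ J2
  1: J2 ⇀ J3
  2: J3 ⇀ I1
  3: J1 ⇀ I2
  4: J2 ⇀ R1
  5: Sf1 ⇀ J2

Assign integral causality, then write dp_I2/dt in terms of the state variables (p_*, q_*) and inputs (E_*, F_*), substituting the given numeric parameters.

b5 |Sf1  (source Sf1 imposes f)
b2 |I1  (I1 outputs flow p/I1)
b1 |J3  (only one effort-in slot at J3)
b3 |I2  (I2 outputs flow p/I2)
b0 |J1  (1-jn J1 has f-setter on 3)
b4 |J2  (J2 needs exactly one e-in)

dp_I2/dt = -6*F_Sf1 + 6*p_I1/7 - p_I2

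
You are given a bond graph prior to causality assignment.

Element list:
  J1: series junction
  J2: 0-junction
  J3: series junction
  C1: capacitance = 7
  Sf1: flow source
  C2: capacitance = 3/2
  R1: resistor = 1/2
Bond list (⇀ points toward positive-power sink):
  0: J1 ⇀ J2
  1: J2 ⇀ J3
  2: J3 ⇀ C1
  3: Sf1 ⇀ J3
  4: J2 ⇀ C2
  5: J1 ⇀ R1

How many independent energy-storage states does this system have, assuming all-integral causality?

2  (C1, C2 all integral)

β3 stroke→Sf1  (source Sf1 imposes f)
β1 stroke→J3  (J3: bond 3 brought flow, rest push out)
β2 stroke→J3  (1-jn J3 has f-setter on 3)
β4 stroke→J2  (C2 outputs effort q/C2)
β0 stroke→J1  (J2: bond 4 brought effort, rest push out)
β5 stroke→R1  (closing 1-jn rule on J1)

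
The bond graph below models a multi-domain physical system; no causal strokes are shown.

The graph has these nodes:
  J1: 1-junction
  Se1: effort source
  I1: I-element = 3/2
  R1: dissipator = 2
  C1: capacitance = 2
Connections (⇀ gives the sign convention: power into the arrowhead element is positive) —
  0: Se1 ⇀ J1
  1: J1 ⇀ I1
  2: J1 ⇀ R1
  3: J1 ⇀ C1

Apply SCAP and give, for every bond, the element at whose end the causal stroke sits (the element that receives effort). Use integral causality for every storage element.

β0 stroke→J1
β1 stroke→I1
β2 stroke→J1
β3 stroke→J1

bond 0 stroke at J1  (Se1 (Se) sets effort on bond)
bond 1 stroke at I1  (prefer integral on I1)
bond 2 stroke at J1  (J1: bond 1 brought flow, rest push out)
bond 3 stroke at J1  (1-jn J1 has f-setter on 1)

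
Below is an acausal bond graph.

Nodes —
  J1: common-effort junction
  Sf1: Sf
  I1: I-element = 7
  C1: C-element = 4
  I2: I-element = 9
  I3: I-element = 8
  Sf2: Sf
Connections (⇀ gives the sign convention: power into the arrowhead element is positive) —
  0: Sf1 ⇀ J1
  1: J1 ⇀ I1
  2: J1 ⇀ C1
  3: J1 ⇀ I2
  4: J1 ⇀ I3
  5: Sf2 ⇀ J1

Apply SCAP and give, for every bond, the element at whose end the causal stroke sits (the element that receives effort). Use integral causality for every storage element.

b0 |Sf1  (Sf1 fixes flow; stroke at Sf1)
b5 |Sf2  (Sf2: flow source, stroke at near end)
b1 |I1  (prefer integral on I1)
b2 |J1  (C1: C, integral causality)
b3 |I2  (J1: bond 2 brought effort, rest push out)
b4 |I3  (0-jn J1 has e-setter on 2)

#0 stroke at Sf1
#1 stroke at I1
#2 stroke at J1
#3 stroke at I2
#4 stroke at I3
#5 stroke at Sf2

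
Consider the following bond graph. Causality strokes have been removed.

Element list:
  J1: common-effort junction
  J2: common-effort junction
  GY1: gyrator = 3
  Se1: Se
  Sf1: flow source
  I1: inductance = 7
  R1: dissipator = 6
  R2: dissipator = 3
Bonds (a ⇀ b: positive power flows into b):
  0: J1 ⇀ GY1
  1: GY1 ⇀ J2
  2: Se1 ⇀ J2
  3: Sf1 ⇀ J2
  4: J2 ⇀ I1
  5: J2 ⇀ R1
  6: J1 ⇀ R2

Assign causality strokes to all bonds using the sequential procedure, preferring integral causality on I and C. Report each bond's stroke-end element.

bond 0 stroke→GY1
bond 1 stroke→GY1
bond 2 stroke→J2
bond 3 stroke→Sf1
bond 4 stroke→I1
bond 5 stroke→R1
bond 6 stroke→J1

b2 stroke→J2  (Se1: effort source, stroke at far end)
b3 stroke→Sf1  (Sf1 (Sf) sets flow on bond)
b1 stroke→GY1  (0-jn J2 has e-setter on 2)
b4 stroke→I1  (common-e at J2 fixed by 2)
b5 stroke→R1  (0-jn J2 has e-setter on 2)
b0 stroke→GY1  (GY GY1: same side as bond 1)
b6 stroke→J1  (only one effort-in slot at J1)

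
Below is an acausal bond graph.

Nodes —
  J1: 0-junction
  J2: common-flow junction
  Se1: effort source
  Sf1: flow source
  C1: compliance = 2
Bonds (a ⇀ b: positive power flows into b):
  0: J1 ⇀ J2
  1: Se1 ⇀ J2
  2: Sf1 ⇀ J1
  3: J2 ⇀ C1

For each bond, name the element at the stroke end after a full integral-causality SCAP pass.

bond 1 stroke at J2  (Se1 (Se) sets effort on bond)
bond 2 stroke at Sf1  (Sf1 (Sf) sets flow on bond)
bond 0 stroke at J1  (J1: last free bond brings effort in)
bond 3 stroke at J2  (1-jn J2 has f-setter on 0)

#0 stroke at J1
#1 stroke at J2
#2 stroke at Sf1
#3 stroke at J2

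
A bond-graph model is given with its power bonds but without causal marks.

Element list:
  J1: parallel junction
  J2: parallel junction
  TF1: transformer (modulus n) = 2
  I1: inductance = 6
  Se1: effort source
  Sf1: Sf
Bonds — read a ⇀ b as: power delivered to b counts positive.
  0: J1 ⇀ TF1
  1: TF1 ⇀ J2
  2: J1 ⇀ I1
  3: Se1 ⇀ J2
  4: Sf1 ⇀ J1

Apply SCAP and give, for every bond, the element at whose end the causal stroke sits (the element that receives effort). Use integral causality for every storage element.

#0 stroke at J1
#1 stroke at TF1
#2 stroke at I1
#3 stroke at J2
#4 stroke at Sf1

β3 →J2  (Se1 fixes effort; stroke away)
β4 →Sf1  (Sf1 fixes flow; stroke at Sf1)
β1 →TF1  (J2: bond 3 brought effort, rest push out)
β0 →J1  (TF1: transformer flips bond 1)
β2 →I1  (0-jn J1 has e-setter on 0)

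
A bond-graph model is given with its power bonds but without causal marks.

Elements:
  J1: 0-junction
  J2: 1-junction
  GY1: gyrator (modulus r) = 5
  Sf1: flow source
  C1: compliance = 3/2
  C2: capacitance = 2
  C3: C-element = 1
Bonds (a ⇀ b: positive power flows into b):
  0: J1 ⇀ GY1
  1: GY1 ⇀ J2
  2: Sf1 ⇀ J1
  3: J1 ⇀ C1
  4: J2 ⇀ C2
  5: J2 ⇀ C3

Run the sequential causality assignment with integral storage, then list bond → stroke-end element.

bond 0 stroke at GY1
bond 1 stroke at GY1
bond 2 stroke at Sf1
bond 3 stroke at J1
bond 4 stroke at J2
bond 5 stroke at J2

β2 →Sf1  (Sf1: flow source, stroke at near end)
β3 →J1  (C1 outputs effort q/C1)
β0 →GY1  (J1 effort already set via bond 3)
β1 →GY1  (GY GY1: same side as bond 0)
β4 →J2  (common-f at J2 fixed by 1)
β5 →J2  (J2 flow already set via bond 1)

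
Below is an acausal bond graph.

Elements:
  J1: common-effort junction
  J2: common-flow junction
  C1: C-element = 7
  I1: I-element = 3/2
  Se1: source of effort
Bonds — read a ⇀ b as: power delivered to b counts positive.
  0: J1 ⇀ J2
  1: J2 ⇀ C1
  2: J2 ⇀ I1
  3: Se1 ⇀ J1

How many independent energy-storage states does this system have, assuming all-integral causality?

#3 |J1  (source Se1 imposes e)
#0 |J2  (common-e at J1 fixed by 3)
#1 |J2  (C1 integral (e out))
#2 |I1  (only one flow-in slot at J2)

2  (C1, I1 all integral)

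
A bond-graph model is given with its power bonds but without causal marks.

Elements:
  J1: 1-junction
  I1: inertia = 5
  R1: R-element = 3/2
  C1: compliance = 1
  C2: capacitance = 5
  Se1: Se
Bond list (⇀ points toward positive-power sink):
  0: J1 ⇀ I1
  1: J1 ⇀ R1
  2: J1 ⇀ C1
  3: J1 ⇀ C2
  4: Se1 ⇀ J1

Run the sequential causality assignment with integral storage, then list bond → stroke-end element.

bond 4 stroke→J1  (Se1 (Se) sets effort on bond)
bond 0 stroke→I1  (I1: I, integral causality)
bond 1 stroke→J1  (common-f at J1 fixed by 0)
bond 2 stroke→J1  (1-jn J1 has f-setter on 0)
bond 3 stroke→J1  (1-jn J1 has f-setter on 0)

#0 stroke at I1
#1 stroke at J1
#2 stroke at J1
#3 stroke at J1
#4 stroke at J1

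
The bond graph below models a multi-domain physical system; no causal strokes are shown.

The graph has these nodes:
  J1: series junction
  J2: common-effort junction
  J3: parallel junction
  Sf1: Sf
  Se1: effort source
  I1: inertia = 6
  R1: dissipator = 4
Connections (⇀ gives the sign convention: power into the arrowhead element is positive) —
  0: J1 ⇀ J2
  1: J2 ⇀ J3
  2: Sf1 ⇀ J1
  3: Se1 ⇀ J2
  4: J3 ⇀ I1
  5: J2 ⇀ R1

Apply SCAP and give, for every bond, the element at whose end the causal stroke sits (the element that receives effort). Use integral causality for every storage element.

bond 0 →J1
bond 1 →J3
bond 2 →Sf1
bond 3 →J2
bond 4 →I1
bond 5 →R1

bond 2 |Sf1  (Sf1 (Sf) sets flow on bond)
bond 3 |J2  (Se1 (Se) sets effort on bond)
bond 0 |J1  (J1: bond 2 brought flow, rest push out)
bond 1 |J3  (J2 effort already set via bond 3)
bond 5 |R1  (J2: bond 3 brought effort, rest push out)
bond 4 |I1  (J3: bond 1 brought effort, rest push out)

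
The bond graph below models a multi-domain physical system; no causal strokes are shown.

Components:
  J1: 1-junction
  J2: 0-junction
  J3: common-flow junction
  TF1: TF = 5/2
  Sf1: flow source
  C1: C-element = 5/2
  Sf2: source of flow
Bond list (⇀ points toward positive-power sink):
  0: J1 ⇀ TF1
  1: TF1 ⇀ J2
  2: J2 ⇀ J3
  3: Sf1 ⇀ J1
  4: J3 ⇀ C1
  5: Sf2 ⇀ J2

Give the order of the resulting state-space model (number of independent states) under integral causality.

1  (C1 all integral)

β3 stroke→Sf1  (Sf1 fixes flow; stroke at Sf1)
β5 stroke→Sf2  (Sf2 fixes flow; stroke at Sf2)
β0 stroke→J1  (1-jn J1 has f-setter on 3)
β1 stroke→TF1  (through TF1, causality passes straight; one stroke at TF1)
β2 stroke→J2  (only one effort-in slot at J2)
β4 stroke→J3  (1-jn J3 has f-setter on 2)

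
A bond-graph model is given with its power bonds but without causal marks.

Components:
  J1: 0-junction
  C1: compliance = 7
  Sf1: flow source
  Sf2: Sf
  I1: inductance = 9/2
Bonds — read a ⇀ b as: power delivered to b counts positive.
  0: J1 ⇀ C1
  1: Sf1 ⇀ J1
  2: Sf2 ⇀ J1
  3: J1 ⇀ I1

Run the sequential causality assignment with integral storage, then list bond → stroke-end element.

b0 stroke→J1
b1 stroke→Sf1
b2 stroke→Sf2
b3 stroke→I1

bond 1 |Sf1  (Sf1 fixes flow; stroke at Sf1)
bond 2 |Sf2  (source Sf2 imposes f)
bond 0 |J1  (prefer integral on C1)
bond 3 |I1  (J1: bond 0 brought effort, rest push out)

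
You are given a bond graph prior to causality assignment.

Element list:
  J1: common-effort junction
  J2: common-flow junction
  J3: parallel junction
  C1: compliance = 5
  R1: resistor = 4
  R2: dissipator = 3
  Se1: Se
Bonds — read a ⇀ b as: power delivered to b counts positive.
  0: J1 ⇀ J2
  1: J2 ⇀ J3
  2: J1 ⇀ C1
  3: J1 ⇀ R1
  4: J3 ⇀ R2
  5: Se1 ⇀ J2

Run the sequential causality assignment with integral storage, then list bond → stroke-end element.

β0 →J2
β1 →J3
β2 →J1
β3 →R1
β4 →R2
β5 →J2

β5 |J2  (Se1 (Se) sets effort on bond)
β2 |J1  (prefer integral on C1)
β0 |J2  (common-e at J1 fixed by 2)
β3 |R1  (common-e at J1 fixed by 2)
β1 |J3  (closing 1-jn rule on J2)
β4 |R2  (J3: bond 1 brought effort, rest push out)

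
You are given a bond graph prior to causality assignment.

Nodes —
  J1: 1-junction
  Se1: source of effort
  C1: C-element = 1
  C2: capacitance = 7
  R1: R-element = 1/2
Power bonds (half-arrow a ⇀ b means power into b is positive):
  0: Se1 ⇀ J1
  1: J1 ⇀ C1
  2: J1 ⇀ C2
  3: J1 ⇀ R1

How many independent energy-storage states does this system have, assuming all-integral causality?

2  (C1, C2 all integral)

bond 0 stroke at J1  (Se1 fixes effort; stroke away)
bond 1 stroke at J1  (C1 outputs effort q/C1)
bond 2 stroke at J1  (C2: C, integral causality)
bond 3 stroke at R1  (J1: last free bond brings flow in)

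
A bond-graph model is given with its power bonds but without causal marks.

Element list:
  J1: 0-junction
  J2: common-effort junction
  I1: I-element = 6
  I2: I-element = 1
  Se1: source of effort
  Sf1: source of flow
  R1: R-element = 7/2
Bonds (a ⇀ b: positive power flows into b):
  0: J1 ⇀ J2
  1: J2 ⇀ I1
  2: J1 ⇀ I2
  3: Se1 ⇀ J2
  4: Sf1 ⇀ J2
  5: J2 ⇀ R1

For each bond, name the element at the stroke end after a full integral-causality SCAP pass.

β3 stroke at J2  (Se1 (Se) sets effort on bond)
β4 stroke at Sf1  (Sf1 (Sf) sets flow on bond)
β0 stroke at J1  (0-jn J2 has e-setter on 3)
β1 stroke at I1  (common-e at J2 fixed by 3)
β5 stroke at R1  (0-jn J2 has e-setter on 3)
β2 stroke at I2  (0-jn J1 has e-setter on 0)

#0 |J1
#1 |I1
#2 |I2
#3 |J2
#4 |Sf1
#5 |R1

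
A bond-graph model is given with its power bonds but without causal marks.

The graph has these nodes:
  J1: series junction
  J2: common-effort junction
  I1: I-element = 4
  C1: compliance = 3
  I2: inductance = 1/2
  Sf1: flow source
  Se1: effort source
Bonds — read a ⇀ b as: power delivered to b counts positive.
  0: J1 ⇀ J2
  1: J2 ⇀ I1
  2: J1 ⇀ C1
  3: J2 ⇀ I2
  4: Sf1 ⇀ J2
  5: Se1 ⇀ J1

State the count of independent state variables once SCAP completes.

b4 stroke→Sf1  (source Sf1 imposes f)
b5 stroke→J1  (Se1: effort source, stroke at far end)
b1 stroke→I1  (prefer integral on I1)
b2 stroke→J1  (prefer integral on C1)
b0 stroke→J2  (J1: last free bond brings flow in)
b3 stroke→I2  (J2: bond 0 brought effort, rest push out)

3  (C1, I1, I2 all integral)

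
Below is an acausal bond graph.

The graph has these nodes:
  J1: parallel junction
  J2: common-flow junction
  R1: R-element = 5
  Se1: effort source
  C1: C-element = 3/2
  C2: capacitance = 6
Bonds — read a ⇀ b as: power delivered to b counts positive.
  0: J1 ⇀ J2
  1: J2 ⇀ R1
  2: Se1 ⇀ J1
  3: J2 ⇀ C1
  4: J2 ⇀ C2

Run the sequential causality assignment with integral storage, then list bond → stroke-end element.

#0 stroke at J2
#1 stroke at R1
#2 stroke at J1
#3 stroke at J2
#4 stroke at J2

bond 2 stroke→J1  (Se1 fixes effort; stroke away)
bond 0 stroke→J2  (J1: bond 2 brought effort, rest push out)
bond 3 stroke→J2  (C1: C, integral causality)
bond 4 stroke→J2  (prefer integral on C2)
bond 1 stroke→R1  (only one flow-in slot at J2)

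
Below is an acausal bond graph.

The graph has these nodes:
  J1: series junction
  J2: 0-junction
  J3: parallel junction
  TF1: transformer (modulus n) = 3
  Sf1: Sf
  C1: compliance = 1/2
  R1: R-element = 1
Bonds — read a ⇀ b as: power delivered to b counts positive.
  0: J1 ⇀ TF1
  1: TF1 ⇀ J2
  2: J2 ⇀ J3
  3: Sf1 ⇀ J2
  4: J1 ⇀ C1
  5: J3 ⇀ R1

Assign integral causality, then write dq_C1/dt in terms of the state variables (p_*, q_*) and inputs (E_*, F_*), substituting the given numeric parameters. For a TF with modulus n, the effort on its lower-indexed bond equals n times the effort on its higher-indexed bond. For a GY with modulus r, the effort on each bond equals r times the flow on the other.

β3 |Sf1  (Sf1 (Sf) sets flow on bond)
β4 |J1  (prefer integral on C1)
β0 |TF1  (J1: last free bond brings flow in)
β1 |J2  (TF TF1: opposite of bond 0)
β2 |J3  (0-jn J2 has e-setter on 1)
β5 |R1  (J3: bond 2 brought effort, rest push out)

dq_C1/dt = -F_Sf1/3 - 2*q_C1/9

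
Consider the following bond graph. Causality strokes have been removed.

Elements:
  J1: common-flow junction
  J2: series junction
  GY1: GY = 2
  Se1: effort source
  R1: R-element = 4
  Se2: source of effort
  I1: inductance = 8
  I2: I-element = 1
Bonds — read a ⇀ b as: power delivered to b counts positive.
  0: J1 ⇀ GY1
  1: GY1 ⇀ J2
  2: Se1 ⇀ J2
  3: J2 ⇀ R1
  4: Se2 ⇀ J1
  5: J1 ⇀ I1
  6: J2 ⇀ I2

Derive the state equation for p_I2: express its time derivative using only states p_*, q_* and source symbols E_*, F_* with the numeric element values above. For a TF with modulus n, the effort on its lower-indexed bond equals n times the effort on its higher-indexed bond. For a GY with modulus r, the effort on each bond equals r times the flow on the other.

dp_I2/dt = E_Se1 + p_I1/4 - 4*p_I2

b2 |J2  (Se1: effort source, stroke at far end)
b4 |J1  (Se2: effort source, stroke at far end)
b5 |I1  (I1 outputs flow p/I1)
b0 |J1  (J1 flow already set via bond 5)
b1 |J2  (GY1: gyrator matches bond 0)
b6 |I2  (prefer integral on I2)
b3 |J2  (common-f at J2 fixed by 6)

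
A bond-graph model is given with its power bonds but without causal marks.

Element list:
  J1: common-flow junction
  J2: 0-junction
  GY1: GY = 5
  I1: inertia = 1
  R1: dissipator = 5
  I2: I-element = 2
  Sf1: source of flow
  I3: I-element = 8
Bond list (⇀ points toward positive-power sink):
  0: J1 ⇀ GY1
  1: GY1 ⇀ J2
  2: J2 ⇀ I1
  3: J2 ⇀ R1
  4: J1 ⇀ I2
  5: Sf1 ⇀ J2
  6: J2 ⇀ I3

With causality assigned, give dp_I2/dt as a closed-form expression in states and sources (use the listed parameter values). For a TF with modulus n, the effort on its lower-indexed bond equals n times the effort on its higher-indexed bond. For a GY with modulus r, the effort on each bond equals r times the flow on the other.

bond 5 stroke at Sf1  (Sf1: flow source, stroke at near end)
bond 2 stroke at I1  (I1 integral (f out))
bond 4 stroke at I2  (I2 integral (f out))
bond 0 stroke at J1  (1-jn J1 has f-setter on 4)
bond 1 stroke at J2  (through GY1, causality inverts; strokes same side of GY1)
bond 3 stroke at R1  (J2 effort already set via bond 1)
bond 6 stroke at I3  (common-e at J2 fixed by 1)

dp_I2/dt = 5*F_Sf1 - 5*p_I1 - 5*p_I2/2 - 5*p_I3/8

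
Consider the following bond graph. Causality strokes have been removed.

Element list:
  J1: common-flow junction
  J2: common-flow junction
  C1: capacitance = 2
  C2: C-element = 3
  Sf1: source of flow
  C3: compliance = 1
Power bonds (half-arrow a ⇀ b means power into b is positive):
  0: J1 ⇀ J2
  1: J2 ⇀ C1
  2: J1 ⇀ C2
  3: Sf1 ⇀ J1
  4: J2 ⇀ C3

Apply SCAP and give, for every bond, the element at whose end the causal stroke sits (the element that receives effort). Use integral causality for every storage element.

b3 →Sf1  (Sf1 (Sf) sets flow on bond)
b0 →J1  (J1 flow already set via bond 3)
b2 →J1  (common-f at J1 fixed by 3)
b1 →J2  (J2 flow already set via bond 0)
b4 →J2  (J2 flow already set via bond 0)

bond 0 →J1
bond 1 →J2
bond 2 →J1
bond 3 →Sf1
bond 4 →J2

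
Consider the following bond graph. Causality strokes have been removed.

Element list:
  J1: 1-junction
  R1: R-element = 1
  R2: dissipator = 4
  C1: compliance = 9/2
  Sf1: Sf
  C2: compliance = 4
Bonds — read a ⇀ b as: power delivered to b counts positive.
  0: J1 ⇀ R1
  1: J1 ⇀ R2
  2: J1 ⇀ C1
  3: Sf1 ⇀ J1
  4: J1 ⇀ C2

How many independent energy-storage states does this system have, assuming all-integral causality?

bond 3 stroke at Sf1  (Sf1 fixes flow; stroke at Sf1)
bond 0 stroke at J1  (J1: bond 3 brought flow, rest push out)
bond 1 stroke at J1  (common-f at J1 fixed by 3)
bond 2 stroke at J1  (1-jn J1 has f-setter on 3)
bond 4 stroke at J1  (1-jn J1 has f-setter on 3)

2  (C1, C2 all integral)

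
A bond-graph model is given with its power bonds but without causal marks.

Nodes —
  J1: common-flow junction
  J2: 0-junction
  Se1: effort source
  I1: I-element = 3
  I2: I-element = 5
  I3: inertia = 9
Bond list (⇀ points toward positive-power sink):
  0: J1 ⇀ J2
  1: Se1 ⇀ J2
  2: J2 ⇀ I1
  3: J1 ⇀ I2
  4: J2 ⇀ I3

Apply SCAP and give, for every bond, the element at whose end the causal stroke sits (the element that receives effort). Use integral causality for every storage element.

β1 |J2  (Se1: effort source, stroke at far end)
β0 |J1  (J2 effort already set via bond 1)
β2 |I1  (common-e at J2 fixed by 1)
β4 |I3  (J2 effort already set via bond 1)
β3 |I2  (only one flow-in slot at J1)

bond 0 |J1
bond 1 |J2
bond 2 |I1
bond 3 |I2
bond 4 |I3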